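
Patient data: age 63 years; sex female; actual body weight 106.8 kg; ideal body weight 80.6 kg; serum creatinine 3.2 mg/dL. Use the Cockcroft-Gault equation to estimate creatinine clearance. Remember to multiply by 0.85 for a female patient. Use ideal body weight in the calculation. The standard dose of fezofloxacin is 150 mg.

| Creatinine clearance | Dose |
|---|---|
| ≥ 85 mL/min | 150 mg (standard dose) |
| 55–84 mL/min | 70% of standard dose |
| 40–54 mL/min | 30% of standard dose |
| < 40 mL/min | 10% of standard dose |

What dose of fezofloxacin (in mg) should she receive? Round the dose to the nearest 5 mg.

15 mg

CrCl = (140 − 63) × 80.6 / (72 × 3.2) × 0.85 = 6206.2 / 230.40 × 0.85 ≈ 22.9 mL/min
CrCl ≈ 23 mL/min → bracket < 40 mL/min.
10% of 150 mg = 15 mg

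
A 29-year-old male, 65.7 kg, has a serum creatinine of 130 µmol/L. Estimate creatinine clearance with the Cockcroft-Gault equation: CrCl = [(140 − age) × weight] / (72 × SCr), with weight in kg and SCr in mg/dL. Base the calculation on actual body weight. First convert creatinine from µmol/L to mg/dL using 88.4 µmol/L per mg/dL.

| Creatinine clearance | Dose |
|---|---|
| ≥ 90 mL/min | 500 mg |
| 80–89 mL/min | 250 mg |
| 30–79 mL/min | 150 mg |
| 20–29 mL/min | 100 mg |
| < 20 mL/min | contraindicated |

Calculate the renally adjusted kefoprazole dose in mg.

150 mg

SCr = 130 / 88.4 = 1.471 mg/dL
CrCl = (140 − 29) × 65.7 / (72 × 1.471) = 7292.7 / 105.91 ≈ 68.9 mL/min
CrCl ≈ 69 mL/min → bracket 30–79 mL/min.
Dose for this bracket: 150 mg.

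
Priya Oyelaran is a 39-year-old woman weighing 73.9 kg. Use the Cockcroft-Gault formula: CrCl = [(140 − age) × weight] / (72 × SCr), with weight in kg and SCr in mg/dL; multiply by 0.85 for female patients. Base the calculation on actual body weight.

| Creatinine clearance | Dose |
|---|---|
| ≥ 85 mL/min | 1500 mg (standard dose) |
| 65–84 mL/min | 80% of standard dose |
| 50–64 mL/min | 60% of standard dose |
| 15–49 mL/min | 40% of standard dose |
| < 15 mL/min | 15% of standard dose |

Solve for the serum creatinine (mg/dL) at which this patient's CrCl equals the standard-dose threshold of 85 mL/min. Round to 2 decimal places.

1.04 mg/dL

Standard dose requires CrCl ≥ 85 mL/min.
Set (140 − 39) × 73.9 × 0.85 / (72 × SCr) = 85
SCr = (140 − 39) × 73.9 × 0.85 / (72 × 85) = 1.037 mg/dL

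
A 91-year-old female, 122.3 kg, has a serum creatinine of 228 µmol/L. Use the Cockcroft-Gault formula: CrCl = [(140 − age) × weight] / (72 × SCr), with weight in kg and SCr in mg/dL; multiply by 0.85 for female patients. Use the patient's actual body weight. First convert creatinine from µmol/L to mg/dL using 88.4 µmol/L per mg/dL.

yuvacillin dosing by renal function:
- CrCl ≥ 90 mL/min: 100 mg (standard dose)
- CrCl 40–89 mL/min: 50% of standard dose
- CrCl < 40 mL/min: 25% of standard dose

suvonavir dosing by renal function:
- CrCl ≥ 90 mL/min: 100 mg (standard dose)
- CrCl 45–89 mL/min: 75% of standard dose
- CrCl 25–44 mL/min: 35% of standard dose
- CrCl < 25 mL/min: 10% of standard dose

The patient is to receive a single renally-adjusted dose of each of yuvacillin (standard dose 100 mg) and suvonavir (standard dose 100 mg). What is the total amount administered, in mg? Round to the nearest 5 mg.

60 mg

SCr = 228 / 88.4 = 2.579 mg/dL
CrCl = (140 − 91) × 122.3 / (72 × 2.579) × 0.85 = 5992.7 / 185.69 × 0.85 ≈ 27.4 mL/min
CrCl ≈ 27 mL/min.
yuvacillin: < 40 mL/min → 25% of 100 mg = 25 mg.
suvonavir: 25–44 mL/min → 35% of 100 mg = 35 mg.
Total = 25 + 35 = 60 mg.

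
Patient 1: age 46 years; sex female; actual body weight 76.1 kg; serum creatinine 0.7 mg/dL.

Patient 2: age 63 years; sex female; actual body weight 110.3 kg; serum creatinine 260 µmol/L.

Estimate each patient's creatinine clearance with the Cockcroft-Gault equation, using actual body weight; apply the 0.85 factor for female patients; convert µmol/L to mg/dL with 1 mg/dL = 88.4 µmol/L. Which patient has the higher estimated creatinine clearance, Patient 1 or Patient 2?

Patient 1: CrCl = (140 − 46) × 76.1 / (72 × 0.7) × 0.85 = 7153.4 / 50.40 × 0.85 ≈ 120.6 mL/min
Patient 2: SCr = 260 / 88.4 = 2.941 mg/dL
Patient 2: CrCl = (140 − 63) × 110.3 / (72 × 2.941) × 0.85 = 8493.1 / 211.75 × 0.85 ≈ 34.1 mL/min
120.6 vs 34.1 mL/min → Patient 1 is higher.

Patient 1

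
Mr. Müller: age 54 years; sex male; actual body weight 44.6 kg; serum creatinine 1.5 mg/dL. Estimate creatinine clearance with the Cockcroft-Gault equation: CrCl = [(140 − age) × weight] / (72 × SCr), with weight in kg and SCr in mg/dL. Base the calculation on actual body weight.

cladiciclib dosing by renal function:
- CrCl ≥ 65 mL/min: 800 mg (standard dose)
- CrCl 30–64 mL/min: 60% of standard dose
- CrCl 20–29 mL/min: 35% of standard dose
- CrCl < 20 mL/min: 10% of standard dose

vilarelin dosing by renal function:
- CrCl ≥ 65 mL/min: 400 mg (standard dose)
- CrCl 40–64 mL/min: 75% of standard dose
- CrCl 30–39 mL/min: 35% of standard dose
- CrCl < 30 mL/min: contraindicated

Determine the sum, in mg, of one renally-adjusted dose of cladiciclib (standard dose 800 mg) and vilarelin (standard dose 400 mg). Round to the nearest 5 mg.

620 mg

CrCl = (140 − 54) × 44.6 / (72 × 1.5) = 3835.6 / 108.00 ≈ 35.5 mL/min
CrCl ≈ 36 mL/min.
cladiciclib: 30–64 mL/min → 60% of 800 mg = 480 mg.
vilarelin: 30–39 mL/min → 35% of 400 mg = 140 mg.
Total = 480 + 140 = 620 mg.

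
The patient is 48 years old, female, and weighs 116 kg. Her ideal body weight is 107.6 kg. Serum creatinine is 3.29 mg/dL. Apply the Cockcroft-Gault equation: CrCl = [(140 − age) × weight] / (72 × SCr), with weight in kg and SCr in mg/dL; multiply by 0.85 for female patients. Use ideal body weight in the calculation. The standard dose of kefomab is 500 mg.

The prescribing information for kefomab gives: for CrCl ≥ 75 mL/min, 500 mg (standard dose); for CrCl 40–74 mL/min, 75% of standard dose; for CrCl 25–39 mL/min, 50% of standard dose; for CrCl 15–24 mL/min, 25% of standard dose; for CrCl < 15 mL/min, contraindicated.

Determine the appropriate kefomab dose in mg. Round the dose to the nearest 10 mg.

CrCl = (140 − 48) × 107.6 / (72 × 3.29) × 0.85 = 9899.2 / 236.88 × 0.85 ≈ 35.5 mL/min
CrCl ≈ 36 mL/min → bracket 25–39 mL/min.
50% of 500 mg = 250 mg

250 mg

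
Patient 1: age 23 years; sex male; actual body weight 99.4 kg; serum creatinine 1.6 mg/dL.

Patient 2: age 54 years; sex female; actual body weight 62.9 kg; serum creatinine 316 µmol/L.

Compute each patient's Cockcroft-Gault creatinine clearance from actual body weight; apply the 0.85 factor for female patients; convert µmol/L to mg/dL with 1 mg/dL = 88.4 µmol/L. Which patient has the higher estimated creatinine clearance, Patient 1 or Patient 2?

Patient 1: CrCl = (140 − 23) × 99.4 / (72 × 1.6) = 11629.8 / 115.20 ≈ 101.0 mL/min
Patient 2: SCr = 316 / 88.4 = 3.575 mg/dL
Patient 2: CrCl = (140 − 54) × 62.9 / (72 × 3.575) × 0.85 = 5409.4 / 257.40 × 0.85 ≈ 17.9 mL/min
101.0 vs 17.9 mL/min → Patient 1 is higher.

Patient 1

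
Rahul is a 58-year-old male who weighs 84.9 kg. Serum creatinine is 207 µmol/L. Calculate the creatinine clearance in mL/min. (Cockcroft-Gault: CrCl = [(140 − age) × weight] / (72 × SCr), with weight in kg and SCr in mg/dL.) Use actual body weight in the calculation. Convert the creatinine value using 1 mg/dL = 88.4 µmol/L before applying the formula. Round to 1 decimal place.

41.3 mL/min

SCr = 207 / 88.4 = 2.342 mg/dL
CrCl = (140 − 58) × 84.9 / (72 × 2.342) = 6961.8 / 168.62 ≈ 41.3 mL/min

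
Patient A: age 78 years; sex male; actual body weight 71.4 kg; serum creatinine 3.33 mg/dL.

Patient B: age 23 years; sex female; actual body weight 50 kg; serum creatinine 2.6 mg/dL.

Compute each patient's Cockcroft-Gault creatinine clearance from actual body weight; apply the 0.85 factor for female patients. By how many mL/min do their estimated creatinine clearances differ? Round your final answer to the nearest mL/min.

Patient A: CrCl = (140 − 78) × 71.4 / (72 × 3.33) = 4426.8 / 239.76 ≈ 18.5 mL/min
Patient B: CrCl = (140 − 23) × 50 / (72 × 2.6) × 0.85 = 5850.0 / 187.20 × 0.85 ≈ 26.6 mL/min
|18.5 − 26.6| = 8.1 mL/min

8 mL/min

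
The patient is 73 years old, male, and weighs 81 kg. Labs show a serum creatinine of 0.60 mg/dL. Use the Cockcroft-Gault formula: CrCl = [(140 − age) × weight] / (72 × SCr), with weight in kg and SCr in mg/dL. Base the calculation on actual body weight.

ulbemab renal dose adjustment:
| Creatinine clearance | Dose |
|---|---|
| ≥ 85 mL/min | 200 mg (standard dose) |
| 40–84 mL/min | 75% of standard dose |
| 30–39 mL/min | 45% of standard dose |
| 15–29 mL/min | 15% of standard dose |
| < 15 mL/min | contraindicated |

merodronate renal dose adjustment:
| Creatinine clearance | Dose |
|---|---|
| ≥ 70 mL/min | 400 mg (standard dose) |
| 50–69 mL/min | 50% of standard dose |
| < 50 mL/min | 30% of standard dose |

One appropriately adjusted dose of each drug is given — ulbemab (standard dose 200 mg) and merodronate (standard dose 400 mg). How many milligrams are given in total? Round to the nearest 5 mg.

CrCl = (140 − 73) × 81 / (72 × 0.6) = 5427.0 / 43.20 ≈ 125.6 mL/min
CrCl ≈ 126 mL/min.
ulbemab: ≥ 85 mL/min → 100% of 200 mg = 200 mg.
merodronate: ≥ 70 mL/min → 100% of 400 mg = 400 mg.
Total = 200 + 400 = 600 mg.

600 mg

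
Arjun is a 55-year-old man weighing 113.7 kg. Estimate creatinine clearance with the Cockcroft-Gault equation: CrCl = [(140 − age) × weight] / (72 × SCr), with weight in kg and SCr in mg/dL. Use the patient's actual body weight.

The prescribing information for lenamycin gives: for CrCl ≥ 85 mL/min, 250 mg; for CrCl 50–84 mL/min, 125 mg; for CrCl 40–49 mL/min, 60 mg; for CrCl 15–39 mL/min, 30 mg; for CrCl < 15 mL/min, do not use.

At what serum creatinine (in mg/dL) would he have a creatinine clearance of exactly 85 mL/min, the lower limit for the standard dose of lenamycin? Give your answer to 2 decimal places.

1.58 mg/dL

Standard dose requires CrCl ≥ 85 mL/min.
Set (140 − 55) × 113.7 / (72 × SCr) = 85
SCr = (140 − 55) × 113.7 / (72 × 85) = 1.579 mg/dL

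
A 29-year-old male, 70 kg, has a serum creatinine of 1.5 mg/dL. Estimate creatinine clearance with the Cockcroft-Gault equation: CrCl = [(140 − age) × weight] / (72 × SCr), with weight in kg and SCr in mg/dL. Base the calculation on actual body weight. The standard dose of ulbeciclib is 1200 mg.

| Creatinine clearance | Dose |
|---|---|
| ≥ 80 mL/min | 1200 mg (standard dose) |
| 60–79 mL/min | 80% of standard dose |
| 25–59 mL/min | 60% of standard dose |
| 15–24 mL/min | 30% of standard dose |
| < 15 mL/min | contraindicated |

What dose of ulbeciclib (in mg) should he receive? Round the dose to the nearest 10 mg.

CrCl = (140 − 29) × 70 / (72 × 1.5) = 7770.0 / 108.00 ≈ 71.9 mL/min
CrCl ≈ 72 mL/min → bracket 60–79 mL/min.
80% of 1200 mg = 960 mg

960 mg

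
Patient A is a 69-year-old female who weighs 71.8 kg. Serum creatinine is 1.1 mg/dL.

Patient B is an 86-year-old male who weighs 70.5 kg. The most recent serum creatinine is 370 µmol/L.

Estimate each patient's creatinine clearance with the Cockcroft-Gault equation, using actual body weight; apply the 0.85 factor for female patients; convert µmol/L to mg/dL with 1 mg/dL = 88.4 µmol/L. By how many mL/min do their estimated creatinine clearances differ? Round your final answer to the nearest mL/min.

Patient A: CrCl = (140 − 69) × 71.8 / (72 × 1.1) × 0.85 = 5097.8 / 79.20 × 0.85 ≈ 54.7 mL/min
Patient B: SCr = 370 / 88.4 = 4.186 mg/dL
Patient B: CrCl = (140 − 86) × 70.5 / (72 × 4.186) = 3807.0 / 301.39 ≈ 12.6 mL/min
|54.7 − 12.6| = 42.1 mL/min

42 mL/min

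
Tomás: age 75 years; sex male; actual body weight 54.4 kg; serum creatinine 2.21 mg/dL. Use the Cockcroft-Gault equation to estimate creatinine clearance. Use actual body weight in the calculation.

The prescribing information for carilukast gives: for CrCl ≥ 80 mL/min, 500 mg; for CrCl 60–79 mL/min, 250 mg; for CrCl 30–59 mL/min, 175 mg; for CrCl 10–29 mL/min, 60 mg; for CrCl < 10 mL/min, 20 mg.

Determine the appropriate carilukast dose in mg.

60 mg

CrCl = (140 − 75) × 54.4 / (72 × 2.21) = 3536.0 / 159.12 ≈ 22.2 mL/min
CrCl ≈ 22 mL/min → bracket 10–29 mL/min.
Dose for this bracket: 60 mg.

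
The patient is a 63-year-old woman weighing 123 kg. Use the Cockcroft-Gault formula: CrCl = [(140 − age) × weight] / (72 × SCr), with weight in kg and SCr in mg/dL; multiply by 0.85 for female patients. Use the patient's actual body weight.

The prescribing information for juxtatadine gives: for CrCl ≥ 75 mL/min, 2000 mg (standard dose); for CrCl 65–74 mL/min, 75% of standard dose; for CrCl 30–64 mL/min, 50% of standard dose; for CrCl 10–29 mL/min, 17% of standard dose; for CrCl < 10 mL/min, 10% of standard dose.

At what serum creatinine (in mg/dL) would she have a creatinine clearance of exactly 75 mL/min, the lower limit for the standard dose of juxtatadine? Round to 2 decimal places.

1.49 mg/dL

Standard dose requires CrCl ≥ 75 mL/min.
Set (140 − 63) × 123 × 0.85 / (72 × SCr) = 75
SCr = (140 − 63) × 123 × 0.85 / (72 × 75) = 1.491 mg/dL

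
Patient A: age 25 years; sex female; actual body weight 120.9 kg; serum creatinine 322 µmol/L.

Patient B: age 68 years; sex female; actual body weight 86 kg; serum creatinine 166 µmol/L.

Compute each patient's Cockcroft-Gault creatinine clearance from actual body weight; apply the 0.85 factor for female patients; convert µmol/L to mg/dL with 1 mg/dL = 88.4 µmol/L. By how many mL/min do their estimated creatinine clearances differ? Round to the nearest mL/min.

6 mL/min

Patient A: SCr = 322 / 88.4 = 3.643 mg/dL
Patient A: CrCl = (140 − 25) × 120.9 / (72 × 3.643) × 0.85 = 13903.5 / 262.30 × 0.85 ≈ 45.1 mL/min
Patient B: SCr = 166 / 88.4 = 1.878 mg/dL
Patient B: CrCl = (140 − 68) × 86 / (72 × 1.878) × 0.85 = 6192.0 / 135.22 × 0.85 ≈ 38.9 mL/min
|45.1 − 38.9| = 6.2 mL/min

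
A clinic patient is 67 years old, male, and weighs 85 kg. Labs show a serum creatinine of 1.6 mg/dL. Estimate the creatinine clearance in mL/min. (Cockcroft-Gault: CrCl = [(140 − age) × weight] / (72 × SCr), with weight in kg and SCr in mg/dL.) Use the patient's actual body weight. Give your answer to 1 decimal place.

53.9 mL/min

CrCl = (140 − 67) × 85 / (72 × 1.6) = 6205.0 / 115.20 ≈ 53.9 mL/min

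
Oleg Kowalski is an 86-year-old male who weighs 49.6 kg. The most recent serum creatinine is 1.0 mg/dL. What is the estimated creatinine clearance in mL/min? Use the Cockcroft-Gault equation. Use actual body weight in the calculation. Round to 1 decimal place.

CrCl = (140 − 86) × 49.6 / (72 × 1) = 2678.4 / 72.00 ≈ 37.2 mL/min

37.2 mL/min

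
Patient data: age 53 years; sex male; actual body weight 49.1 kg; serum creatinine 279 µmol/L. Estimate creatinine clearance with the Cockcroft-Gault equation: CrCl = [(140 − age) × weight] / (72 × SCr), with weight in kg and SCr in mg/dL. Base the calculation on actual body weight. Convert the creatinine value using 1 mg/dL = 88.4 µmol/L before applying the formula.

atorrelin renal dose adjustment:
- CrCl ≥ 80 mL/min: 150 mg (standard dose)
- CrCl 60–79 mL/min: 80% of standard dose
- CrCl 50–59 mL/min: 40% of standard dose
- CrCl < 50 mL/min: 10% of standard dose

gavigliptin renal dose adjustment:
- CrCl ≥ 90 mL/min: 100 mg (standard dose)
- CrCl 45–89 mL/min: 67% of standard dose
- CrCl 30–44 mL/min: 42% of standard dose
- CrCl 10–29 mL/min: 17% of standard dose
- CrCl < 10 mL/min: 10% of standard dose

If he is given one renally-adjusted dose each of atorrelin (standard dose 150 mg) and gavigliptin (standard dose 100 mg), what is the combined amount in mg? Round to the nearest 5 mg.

SCr = 279 / 88.4 = 3.156 mg/dL
CrCl = (140 − 53) × 49.1 / (72 × 3.156) = 4271.7 / 227.23 ≈ 18.8 mL/min
CrCl ≈ 19 mL/min.
atorrelin: < 50 mL/min → 10% of 150 mg = 15 mg.
gavigliptin: 10–29 mL/min → 17% of 100 mg = 17 mg.
Total = 15 + 17 = 32 mg.

30 mg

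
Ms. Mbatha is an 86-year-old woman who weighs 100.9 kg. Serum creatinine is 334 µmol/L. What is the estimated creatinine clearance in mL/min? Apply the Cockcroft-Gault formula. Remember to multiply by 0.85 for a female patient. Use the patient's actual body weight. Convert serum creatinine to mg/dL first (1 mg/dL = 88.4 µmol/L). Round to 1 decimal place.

17.0 mL/min

SCr = 334 / 88.4 = 3.778 mg/dL
CrCl = (140 − 86) × 100.9 / (72 × 3.778) × 0.85 = 5448.6 / 272.02 × 0.85 ≈ 17.0 mL/min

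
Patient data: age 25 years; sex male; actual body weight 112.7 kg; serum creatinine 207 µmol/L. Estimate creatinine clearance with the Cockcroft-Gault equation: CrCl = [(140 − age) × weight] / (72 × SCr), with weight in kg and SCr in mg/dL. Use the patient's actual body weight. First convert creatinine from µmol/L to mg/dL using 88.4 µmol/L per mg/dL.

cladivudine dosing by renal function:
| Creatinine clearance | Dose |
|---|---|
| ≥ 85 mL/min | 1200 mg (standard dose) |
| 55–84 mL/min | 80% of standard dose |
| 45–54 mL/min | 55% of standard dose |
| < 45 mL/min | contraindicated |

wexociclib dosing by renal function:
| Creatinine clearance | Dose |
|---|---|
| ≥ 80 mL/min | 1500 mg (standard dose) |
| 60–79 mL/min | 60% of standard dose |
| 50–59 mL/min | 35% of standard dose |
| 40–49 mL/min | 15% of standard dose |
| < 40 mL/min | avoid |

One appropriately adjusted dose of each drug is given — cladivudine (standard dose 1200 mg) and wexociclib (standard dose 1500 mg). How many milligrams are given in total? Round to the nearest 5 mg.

1860 mg

SCr = 207 / 88.4 = 2.342 mg/dL
CrCl = (140 − 25) × 112.7 / (72 × 2.342) = 12960.5 / 168.62 ≈ 76.9 mL/min
CrCl ≈ 77 mL/min.
cladivudine: 55–84 mL/min → 80% of 1200 mg = 960 mg.
wexociclib: 60–79 mL/min → 60% of 1500 mg = 900 mg.
Total = 960 + 900 = 1860 mg.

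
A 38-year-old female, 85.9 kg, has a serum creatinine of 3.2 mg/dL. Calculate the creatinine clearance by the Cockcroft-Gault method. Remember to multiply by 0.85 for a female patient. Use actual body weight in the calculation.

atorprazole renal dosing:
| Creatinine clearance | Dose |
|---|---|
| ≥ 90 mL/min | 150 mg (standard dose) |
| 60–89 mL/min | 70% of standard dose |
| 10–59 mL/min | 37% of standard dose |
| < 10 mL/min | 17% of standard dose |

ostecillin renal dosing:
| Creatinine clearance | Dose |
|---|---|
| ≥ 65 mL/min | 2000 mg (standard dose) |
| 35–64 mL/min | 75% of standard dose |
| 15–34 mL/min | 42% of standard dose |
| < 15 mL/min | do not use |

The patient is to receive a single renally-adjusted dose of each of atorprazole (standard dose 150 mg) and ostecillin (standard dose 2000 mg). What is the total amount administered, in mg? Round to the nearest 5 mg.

CrCl = (140 − 38) × 85.9 / (72 × 3.2) × 0.85 = 8761.8 / 230.40 × 0.85 ≈ 32.3 mL/min
CrCl ≈ 32 mL/min.
atorprazole: 10–59 mL/min → 37% of 150 mg = 55.5 mg.
ostecillin: 15–34 mL/min → 42% of 2000 mg = 840 mg.
Total = 55.5 + 840 = 895.5 mg.

895 mg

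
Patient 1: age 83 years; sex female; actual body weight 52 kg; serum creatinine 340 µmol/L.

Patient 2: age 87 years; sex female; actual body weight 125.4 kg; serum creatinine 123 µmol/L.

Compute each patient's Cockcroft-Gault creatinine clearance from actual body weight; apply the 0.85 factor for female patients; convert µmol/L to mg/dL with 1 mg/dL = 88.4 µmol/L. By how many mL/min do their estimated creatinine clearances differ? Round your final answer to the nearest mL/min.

Patient 1: SCr = 340 / 88.4 = 3.846 mg/dL
Patient 1: CrCl = (140 − 83) × 52 / (72 × 3.846) × 0.85 = 2964.0 / 276.91 × 0.85 ≈ 9.1 mL/min
Patient 2: SCr = 123 / 88.4 = 1.391 mg/dL
Patient 2: CrCl = (140 − 87) × 125.4 / (72 × 1.391) × 0.85 = 6646.2 / 100.15 × 0.85 ≈ 56.4 mL/min
|9.1 − 56.4| = 47.3 mL/min

47 mL/min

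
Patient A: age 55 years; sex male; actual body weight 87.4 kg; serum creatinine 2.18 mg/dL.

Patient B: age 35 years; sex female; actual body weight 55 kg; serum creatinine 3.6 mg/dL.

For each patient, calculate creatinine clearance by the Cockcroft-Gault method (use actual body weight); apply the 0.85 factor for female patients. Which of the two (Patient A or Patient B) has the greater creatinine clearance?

Patient A

Patient A: CrCl = (140 − 55) × 87.4 / (72 × 2.18) = 7429.0 / 156.96 ≈ 47.3 mL/min
Patient B: CrCl = (140 − 35) × 55 / (72 × 3.6) × 0.85 = 5775.0 / 259.20 × 0.85 ≈ 18.9 mL/min
47.3 vs 18.9 mL/min → Patient A is higher.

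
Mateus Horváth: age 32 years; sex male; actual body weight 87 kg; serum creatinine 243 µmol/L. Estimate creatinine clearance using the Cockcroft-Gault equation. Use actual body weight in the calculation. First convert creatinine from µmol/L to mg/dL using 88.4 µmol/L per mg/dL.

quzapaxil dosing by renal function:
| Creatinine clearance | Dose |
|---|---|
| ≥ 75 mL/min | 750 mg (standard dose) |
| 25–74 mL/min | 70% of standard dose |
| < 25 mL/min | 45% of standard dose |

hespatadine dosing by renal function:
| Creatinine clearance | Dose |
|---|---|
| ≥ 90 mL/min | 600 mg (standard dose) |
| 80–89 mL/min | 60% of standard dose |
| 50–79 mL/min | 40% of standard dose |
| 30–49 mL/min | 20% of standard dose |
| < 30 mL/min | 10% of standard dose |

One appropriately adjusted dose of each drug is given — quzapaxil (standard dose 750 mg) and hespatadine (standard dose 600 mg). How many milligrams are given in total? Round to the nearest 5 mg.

SCr = 243 / 88.4 = 2.749 mg/dL
CrCl = (140 − 32) × 87 / (72 × 2.749) = 9396.0 / 197.93 ≈ 47.5 mL/min
CrCl ≈ 47 mL/min.
quzapaxil: 25–74 mL/min → 70% of 750 mg = 525 mg.
hespatadine: 30–49 mL/min → 20% of 600 mg = 120 mg.
Total = 525 + 120 = 645 mg.

645 mg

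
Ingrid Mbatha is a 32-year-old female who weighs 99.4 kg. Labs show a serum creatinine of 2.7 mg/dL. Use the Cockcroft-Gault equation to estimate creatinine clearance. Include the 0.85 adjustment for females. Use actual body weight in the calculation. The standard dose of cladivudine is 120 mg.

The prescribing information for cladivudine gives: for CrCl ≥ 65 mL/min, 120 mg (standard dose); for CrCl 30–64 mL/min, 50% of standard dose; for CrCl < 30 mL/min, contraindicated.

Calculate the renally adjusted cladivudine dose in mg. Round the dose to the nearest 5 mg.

CrCl = (140 − 32) × 99.4 / (72 × 2.7) × 0.85 = 10735.2 / 194.40 × 0.85 ≈ 46.9 mL/min
CrCl ≈ 47 mL/min → bracket 30–64 mL/min.
50% of 120 mg = 60 mg

60 mg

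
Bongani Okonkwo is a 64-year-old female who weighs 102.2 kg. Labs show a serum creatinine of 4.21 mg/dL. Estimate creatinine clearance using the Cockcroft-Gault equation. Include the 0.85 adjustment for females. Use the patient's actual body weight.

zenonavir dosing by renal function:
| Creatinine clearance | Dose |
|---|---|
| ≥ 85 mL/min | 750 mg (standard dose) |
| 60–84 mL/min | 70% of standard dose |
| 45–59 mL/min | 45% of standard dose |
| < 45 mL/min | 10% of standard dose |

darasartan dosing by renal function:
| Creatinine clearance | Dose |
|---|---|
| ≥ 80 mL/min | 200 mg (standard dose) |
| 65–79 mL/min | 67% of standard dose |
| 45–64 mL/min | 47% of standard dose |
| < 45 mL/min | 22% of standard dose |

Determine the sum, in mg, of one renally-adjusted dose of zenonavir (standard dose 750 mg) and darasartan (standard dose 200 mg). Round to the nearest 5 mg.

120 mg

CrCl = (140 − 64) × 102.2 / (72 × 4.21) × 0.85 = 7767.2 / 303.12 × 0.85 ≈ 21.8 mL/min
CrCl ≈ 22 mL/min.
zenonavir: < 45 mL/min → 10% of 750 mg = 75 mg.
darasartan: < 45 mL/min → 22% of 200 mg = 44 mg.
Total = 75 + 44 = 119 mg.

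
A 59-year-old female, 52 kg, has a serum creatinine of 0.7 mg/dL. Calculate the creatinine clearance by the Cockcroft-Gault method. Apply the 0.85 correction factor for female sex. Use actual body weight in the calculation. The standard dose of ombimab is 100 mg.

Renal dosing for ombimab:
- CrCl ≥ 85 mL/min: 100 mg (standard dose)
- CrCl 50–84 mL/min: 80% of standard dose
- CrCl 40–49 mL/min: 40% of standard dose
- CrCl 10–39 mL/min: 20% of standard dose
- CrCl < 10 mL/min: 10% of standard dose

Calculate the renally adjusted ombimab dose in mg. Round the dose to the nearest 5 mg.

80 mg

CrCl = (140 − 59) × 52 / (72 × 0.7) × 0.85 = 4212.0 / 50.40 × 0.85 ≈ 71.0 mL/min
CrCl ≈ 71 mL/min → bracket 50–84 mL/min.
80% of 100 mg = 80 mg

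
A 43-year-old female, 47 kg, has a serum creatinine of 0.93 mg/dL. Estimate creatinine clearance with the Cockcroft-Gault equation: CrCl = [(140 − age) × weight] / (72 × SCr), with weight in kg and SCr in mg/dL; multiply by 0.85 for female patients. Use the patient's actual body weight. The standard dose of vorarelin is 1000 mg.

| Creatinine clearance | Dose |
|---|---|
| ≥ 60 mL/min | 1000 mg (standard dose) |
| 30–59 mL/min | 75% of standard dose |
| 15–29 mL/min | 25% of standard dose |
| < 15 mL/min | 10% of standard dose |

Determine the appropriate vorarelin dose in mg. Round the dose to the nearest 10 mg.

750 mg

CrCl = (140 − 43) × 47 / (72 × 0.93) × 0.85 = 4559.0 / 66.96 × 0.85 ≈ 57.9 mL/min
CrCl ≈ 58 mL/min → bracket 30–59 mL/min.
75% of 1000 mg = 750 mg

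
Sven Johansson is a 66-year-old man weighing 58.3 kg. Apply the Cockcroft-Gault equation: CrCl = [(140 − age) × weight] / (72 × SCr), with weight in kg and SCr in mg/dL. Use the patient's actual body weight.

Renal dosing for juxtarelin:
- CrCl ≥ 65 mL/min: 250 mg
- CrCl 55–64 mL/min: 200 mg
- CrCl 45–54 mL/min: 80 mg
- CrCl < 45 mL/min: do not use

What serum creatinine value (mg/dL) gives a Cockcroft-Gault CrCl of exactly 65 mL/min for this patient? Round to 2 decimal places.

0.92 mg/dL

Standard dose requires CrCl ≥ 65 mL/min.
Set (140 − 66) × 58.3 / (72 × SCr) = 65
SCr = (140 − 66) × 58.3 / (72 × 65) = 0.922 mg/dL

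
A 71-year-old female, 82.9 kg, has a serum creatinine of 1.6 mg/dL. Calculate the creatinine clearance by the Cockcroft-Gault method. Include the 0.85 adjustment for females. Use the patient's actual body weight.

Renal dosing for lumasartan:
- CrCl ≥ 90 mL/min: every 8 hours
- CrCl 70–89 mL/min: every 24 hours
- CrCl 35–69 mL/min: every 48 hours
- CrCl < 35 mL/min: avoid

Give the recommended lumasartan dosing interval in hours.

every 48 hours

CrCl = (140 − 71) × 82.9 / (72 × 1.6) × 0.85 = 5720.1 / 115.20 × 0.85 ≈ 42.2 mL/min
CrCl ≈ 42 mL/min → bracket 35–69 mL/min → every 48 hours.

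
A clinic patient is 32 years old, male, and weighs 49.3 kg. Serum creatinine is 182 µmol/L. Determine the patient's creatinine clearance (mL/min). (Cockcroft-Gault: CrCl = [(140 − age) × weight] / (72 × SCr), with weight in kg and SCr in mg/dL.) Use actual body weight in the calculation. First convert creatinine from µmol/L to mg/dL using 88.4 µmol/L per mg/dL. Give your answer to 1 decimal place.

35.9 mL/min

SCr = 182 / 88.4 = 2.059 mg/dL
CrCl = (140 − 32) × 49.3 / (72 × 2.059) = 5324.4 / 148.25 ≈ 35.9 mL/min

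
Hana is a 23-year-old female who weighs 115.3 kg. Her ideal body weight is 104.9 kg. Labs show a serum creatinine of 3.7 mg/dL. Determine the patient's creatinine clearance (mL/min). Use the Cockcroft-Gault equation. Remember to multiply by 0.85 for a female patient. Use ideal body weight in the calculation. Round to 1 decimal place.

CrCl = (140 − 23) × 104.9 / (72 × 3.7) × 0.85 = 12273.3 / 266.40 × 0.85 ≈ 39.2 mL/min

39.2 mL/min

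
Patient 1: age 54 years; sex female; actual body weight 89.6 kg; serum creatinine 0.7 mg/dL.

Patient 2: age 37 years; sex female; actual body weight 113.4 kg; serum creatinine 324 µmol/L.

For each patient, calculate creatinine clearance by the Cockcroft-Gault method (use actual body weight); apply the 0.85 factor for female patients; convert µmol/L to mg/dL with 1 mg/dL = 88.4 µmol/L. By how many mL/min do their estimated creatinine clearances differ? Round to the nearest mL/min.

92 mL/min

Patient 1: CrCl = (140 − 54) × 89.6 / (72 × 0.7) × 0.85 = 7705.6 / 50.40 × 0.85 ≈ 130.0 mL/min
Patient 2: SCr = 324 / 88.4 = 3.665 mg/dL
Patient 2: CrCl = (140 − 37) × 113.4 / (72 × 3.665) × 0.85 = 11680.2 / 263.88 × 0.85 ≈ 37.6 mL/min
|130.0 − 37.6| = 92.4 mL/min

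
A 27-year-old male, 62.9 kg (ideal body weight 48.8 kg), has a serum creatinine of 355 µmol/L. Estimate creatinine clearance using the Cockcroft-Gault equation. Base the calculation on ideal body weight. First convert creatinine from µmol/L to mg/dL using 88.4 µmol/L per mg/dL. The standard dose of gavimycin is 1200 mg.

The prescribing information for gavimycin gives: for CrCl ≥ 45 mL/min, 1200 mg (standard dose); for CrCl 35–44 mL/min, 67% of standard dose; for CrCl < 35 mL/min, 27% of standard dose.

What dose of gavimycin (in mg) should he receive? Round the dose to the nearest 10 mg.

320 mg

SCr = 355 / 88.4 = 4.016 mg/dL
CrCl = (140 − 27) × 48.8 / (72 × 4.016) = 5514.4 / 289.15 ≈ 19.1 mL/min
CrCl ≈ 19 mL/min → bracket < 35 mL/min.
27% of 1200 mg = 324 mg → 320 mg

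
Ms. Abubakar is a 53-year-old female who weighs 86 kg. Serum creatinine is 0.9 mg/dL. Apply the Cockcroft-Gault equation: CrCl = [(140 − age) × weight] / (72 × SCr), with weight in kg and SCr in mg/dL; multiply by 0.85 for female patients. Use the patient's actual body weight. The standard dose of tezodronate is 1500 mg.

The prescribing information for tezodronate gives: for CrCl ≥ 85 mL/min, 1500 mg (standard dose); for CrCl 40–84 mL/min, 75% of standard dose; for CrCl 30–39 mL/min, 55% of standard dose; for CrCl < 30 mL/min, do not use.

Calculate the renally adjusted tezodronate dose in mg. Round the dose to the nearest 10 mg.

CrCl = (140 − 53) × 86 / (72 × 0.9) × 0.85 = 7482.0 / 64.80 × 0.85 ≈ 98.1 mL/min
CrCl ≈ 98 mL/min → bracket ≥ 85 mL/min.
100% of 1500 mg = 1500 mg

1500 mg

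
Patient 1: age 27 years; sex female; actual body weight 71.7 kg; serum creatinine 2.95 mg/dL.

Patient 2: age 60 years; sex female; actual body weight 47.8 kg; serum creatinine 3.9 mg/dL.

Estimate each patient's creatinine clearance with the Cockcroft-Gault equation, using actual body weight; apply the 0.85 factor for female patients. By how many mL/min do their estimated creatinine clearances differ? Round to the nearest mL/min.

Patient 1: CrCl = (140 − 27) × 71.7 / (72 × 2.95) × 0.85 = 8102.1 / 212.40 × 0.85 ≈ 32.4 mL/min
Patient 2: CrCl = (140 − 60) × 47.8 / (72 × 3.9) × 0.85 = 3824.0 / 280.80 × 0.85 ≈ 11.6 mL/min
|32.4 − 11.6| = 20.8 mL/min

21 mL/min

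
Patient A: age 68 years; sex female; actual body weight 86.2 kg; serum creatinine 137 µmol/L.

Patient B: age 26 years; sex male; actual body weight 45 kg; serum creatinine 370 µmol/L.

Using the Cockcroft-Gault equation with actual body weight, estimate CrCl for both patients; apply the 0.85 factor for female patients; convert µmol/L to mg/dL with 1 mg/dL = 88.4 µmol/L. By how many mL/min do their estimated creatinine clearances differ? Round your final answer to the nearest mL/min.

Patient A: SCr = 137 / 88.4 = 1.55 mg/dL
Patient A: CrCl = (140 − 68) × 86.2 / (72 × 1.55) × 0.85 = 6206.4 / 111.60 × 0.85 ≈ 47.3 mL/min
Patient B: SCr = 370 / 88.4 = 4.186 mg/dL
Patient B: CrCl = (140 − 26) × 45 / (72 × 4.186) = 5130.0 / 301.39 ≈ 17.0 mL/min
|47.3 − 17.0| = 30.3 mL/min

30 mL/min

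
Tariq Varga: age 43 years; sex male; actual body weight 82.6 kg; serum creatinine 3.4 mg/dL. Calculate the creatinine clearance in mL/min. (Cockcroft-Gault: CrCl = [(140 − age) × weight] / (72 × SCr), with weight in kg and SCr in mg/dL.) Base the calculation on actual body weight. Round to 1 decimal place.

32.7 mL/min

CrCl = (140 − 43) × 82.6 / (72 × 3.4) = 8012.2 / 244.80 ≈ 32.7 mL/min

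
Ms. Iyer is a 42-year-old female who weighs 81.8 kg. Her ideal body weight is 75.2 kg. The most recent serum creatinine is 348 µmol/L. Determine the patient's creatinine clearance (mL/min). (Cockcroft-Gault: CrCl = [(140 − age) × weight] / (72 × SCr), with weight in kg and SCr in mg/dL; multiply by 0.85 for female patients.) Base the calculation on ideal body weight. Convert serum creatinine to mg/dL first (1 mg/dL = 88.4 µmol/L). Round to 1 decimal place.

SCr = 348 / 88.4 = 3.937 mg/dL
CrCl = (140 − 42) × 75.2 / (72 × 3.937) × 0.85 = 7369.6 / 283.46 × 0.85 ≈ 22.1 mL/min

22.1 mL/min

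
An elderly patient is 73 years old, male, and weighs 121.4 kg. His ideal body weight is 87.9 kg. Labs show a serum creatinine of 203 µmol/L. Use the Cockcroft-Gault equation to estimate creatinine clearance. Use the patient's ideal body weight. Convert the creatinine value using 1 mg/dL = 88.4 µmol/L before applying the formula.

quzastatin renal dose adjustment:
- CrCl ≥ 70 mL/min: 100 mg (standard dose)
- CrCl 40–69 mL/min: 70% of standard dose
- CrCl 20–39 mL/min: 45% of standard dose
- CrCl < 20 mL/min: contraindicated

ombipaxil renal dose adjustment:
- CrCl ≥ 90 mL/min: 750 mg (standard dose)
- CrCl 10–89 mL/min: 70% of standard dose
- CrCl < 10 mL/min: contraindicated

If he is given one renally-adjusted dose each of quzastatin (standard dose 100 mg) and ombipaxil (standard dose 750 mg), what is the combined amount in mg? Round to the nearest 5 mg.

570 mg

SCr = 203 / 88.4 = 2.296 mg/dL
CrCl = (140 − 73) × 87.9 / (72 × 2.296) = 5889.3 / 165.31 ≈ 35.6 mL/min
CrCl ≈ 36 mL/min.
quzastatin: 20–39 mL/min → 45% of 100 mg = 45 mg.
ombipaxil: 10–89 mL/min → 70% of 750 mg = 525 mg.
Total = 45 + 525 = 570 mg.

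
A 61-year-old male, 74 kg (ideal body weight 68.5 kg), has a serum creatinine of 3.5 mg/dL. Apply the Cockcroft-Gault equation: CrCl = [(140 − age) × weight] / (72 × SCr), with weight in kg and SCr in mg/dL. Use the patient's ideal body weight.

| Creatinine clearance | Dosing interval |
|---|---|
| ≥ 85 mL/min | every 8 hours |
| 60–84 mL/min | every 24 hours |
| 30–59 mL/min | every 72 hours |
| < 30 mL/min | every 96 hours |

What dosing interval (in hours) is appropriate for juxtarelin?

every 96 hours

CrCl = (140 − 61) × 68.5 / (72 × 3.5) = 5411.5 / 252.00 ≈ 21.5 mL/min
CrCl ≈ 21 mL/min → bracket < 30 mL/min → every 96 hours.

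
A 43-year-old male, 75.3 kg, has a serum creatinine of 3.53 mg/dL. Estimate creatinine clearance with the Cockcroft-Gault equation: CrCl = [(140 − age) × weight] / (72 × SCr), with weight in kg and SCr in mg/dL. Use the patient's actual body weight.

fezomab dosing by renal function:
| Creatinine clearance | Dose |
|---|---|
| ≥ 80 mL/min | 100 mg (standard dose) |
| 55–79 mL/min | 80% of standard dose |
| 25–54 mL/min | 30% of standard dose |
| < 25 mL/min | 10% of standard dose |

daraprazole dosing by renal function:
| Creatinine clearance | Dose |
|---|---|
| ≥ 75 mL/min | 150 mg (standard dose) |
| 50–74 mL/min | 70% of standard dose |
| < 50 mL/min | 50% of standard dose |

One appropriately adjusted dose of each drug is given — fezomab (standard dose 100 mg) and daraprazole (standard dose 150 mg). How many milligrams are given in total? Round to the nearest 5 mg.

105 mg

CrCl = (140 − 43) × 75.3 / (72 × 3.53) = 7304.1 / 254.16 ≈ 28.7 mL/min
CrCl ≈ 29 mL/min.
fezomab: 25–54 mL/min → 30% of 100 mg = 30 mg.
daraprazole: < 50 mL/min → 50% of 150 mg = 75 mg.
Total = 30 + 75 = 105 mg.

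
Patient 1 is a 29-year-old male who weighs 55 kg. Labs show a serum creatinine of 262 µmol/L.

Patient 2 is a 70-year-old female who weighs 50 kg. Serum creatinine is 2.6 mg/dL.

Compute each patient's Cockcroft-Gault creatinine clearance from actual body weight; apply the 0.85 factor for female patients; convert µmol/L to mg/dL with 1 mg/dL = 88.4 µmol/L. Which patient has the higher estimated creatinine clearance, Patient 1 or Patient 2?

Patient 1: SCr = 262 / 88.4 = 2.964 mg/dL
Patient 1: CrCl = (140 − 29) × 55 / (72 × 2.964) = 6105.0 / 213.41 ≈ 28.6 mL/min
Patient 2: CrCl = (140 − 70) × 50 / (72 × 2.6) × 0.85 = 3500.0 / 187.20 × 0.85 ≈ 15.9 mL/min
28.6 vs 15.9 mL/min → Patient 1 is higher.

Patient 1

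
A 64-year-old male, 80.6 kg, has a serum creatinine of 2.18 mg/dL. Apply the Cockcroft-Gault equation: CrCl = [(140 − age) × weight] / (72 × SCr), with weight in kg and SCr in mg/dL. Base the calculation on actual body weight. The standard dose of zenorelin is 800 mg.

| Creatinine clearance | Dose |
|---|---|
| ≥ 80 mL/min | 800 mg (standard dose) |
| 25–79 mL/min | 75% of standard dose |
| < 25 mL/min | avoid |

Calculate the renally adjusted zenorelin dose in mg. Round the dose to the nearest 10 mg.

CrCl = (140 − 64) × 80.6 / (72 × 2.18) = 6125.6 / 156.96 ≈ 39.0 mL/min
CrCl ≈ 39 mL/min → bracket 25–79 mL/min.
75% of 800 mg = 600 mg

600 mg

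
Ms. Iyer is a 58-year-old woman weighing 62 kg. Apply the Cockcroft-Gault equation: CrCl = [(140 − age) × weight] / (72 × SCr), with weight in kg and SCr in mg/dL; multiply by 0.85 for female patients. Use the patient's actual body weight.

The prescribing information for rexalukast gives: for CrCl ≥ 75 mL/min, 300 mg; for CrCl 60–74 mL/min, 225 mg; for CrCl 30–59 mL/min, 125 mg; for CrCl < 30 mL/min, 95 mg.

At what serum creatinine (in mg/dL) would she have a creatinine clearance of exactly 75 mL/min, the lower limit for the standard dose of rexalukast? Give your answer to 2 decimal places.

Standard dose requires CrCl ≥ 75 mL/min.
Set (140 − 58) × 62 × 0.85 / (72 × SCr) = 75
SCr = (140 − 58) × 62 × 0.85 / (72 × 75) = 0.800 mg/dL

0.80 mg/dL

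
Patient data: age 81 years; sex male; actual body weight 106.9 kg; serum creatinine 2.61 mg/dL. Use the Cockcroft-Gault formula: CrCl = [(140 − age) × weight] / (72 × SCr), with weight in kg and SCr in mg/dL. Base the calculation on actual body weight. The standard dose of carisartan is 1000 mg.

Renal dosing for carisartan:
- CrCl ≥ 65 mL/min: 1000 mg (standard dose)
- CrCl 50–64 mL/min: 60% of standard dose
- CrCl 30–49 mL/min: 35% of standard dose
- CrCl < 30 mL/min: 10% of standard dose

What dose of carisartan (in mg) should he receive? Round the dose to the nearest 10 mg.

CrCl = (140 − 81) × 106.9 / (72 × 2.61) = 6307.1 / 187.92 ≈ 33.6 mL/min
CrCl ≈ 34 mL/min → bracket 30–49 mL/min.
35% of 1000 mg = 350 mg

350 mg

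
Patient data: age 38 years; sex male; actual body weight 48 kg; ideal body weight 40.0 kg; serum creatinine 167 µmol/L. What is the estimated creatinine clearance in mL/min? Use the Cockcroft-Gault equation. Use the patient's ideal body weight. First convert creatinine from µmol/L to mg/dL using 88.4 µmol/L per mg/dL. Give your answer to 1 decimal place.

SCr = 167 / 88.4 = 1.889 mg/dL
CrCl = (140 − 38) × 40 / (72 × 1.889) = 4080.0 / 136.01 ≈ 30.0 mL/min

30.0 mL/min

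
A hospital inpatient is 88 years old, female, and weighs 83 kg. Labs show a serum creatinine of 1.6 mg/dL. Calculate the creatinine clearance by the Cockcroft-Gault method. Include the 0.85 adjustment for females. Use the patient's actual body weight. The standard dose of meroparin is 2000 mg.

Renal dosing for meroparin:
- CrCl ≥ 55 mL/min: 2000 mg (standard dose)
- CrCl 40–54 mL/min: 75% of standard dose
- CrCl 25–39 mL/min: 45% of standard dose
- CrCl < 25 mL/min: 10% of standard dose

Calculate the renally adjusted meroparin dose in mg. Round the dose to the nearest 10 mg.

900 mg

CrCl = (140 − 88) × 83 / (72 × 1.6) × 0.85 = 4316.0 / 115.20 × 0.85 ≈ 31.8 mL/min
CrCl ≈ 32 mL/min → bracket 25–39 mL/min.
45% of 2000 mg = 900 mg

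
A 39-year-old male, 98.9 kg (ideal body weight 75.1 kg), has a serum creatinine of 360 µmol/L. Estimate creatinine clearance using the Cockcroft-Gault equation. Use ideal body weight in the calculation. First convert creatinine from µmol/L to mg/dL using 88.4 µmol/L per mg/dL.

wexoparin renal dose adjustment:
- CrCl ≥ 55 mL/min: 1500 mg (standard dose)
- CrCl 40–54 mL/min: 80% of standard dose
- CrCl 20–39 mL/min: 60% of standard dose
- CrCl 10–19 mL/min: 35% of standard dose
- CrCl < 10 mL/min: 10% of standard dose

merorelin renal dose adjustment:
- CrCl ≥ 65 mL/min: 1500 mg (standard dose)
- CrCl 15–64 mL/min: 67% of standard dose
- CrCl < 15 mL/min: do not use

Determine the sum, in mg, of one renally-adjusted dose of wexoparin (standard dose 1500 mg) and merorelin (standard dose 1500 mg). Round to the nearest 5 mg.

SCr = 360 / 88.4 = 4.072 mg/dL
CrCl = (140 − 39) × 75.1 / (72 × 4.072) = 7585.1 / 293.18 ≈ 25.9 mL/min
CrCl ≈ 26 mL/min.
wexoparin: 20–39 mL/min → 60% of 1500 mg = 900 mg.
merorelin: 15–64 mL/min → 67% of 1500 mg = 1005 mg.
Total = 900 + 1005 = 1905 mg.

1905 mg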